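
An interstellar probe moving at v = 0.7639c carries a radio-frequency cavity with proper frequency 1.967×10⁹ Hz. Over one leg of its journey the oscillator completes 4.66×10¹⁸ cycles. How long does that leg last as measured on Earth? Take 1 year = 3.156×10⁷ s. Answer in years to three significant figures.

Δt = 116 years

γ = 1/√(1 − 0.7639²) = 1/√0.4165 = 1.550
Proper time for N cycles: τ = N/f = 4.66×10¹⁸/(1.967×10⁹) = 2.369×10⁹ s = 75.07 years.
Lab-frame duration Δt = γτ = 1.550 × 75.07 = 116.3 years.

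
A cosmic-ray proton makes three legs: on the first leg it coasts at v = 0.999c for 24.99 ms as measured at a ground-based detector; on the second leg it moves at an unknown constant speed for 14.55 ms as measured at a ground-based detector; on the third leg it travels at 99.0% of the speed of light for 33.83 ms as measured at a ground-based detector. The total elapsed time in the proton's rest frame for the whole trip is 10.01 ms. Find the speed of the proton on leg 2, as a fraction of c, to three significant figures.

Leg 1: γ = 1/√(1 − 0.999²) = 1/√0.001999 = 22.37; τ_1 = 24.99/22.37 = 1.117 ms.
Leg 2: speed unknown; τ_2 = 14.55/γ_2.
Leg 3: β = 0.990; γ = 1/√(1 − 0.990²) = 1/√0.01990 = 7.089; τ_3 = 33.83/7.089 = 4.772 ms.
Total proper time: 1.117 + τ_2 + 4.772 = 10.01, so τ_2 = 10.01 − 5.890 = 4.120 ms.
γ_2 = 14.55/4.120 = 3.531; β = √(1 − 1/γ²) = √0.9198.

β = 0.959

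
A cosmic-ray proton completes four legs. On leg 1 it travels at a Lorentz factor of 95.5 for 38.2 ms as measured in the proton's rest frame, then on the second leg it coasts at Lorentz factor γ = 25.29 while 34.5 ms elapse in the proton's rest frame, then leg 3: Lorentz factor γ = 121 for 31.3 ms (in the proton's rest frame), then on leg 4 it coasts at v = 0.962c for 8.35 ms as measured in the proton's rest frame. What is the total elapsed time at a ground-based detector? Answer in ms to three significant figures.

Leg 1: γ = 95.5; Δt_1 = 95.50 × 38.2 = 3648 ms.
Leg 2: γ = 25.29; Δt_2 = 25.29 × 34.5 = 872.5 ms.
Leg 3: γ = 121; Δt_3 = 121.0 × 31.3 = 3787 ms.
Leg 4: γ = 1/√(1 − 0.962²) = 1/√0.07456 = 3.662; Δt_4 = 3.662 × 8.35 = 30.58 ms.
Total: 3648 + 872.5 + 3787 + 30.58 ms.

Δt = 8340 ms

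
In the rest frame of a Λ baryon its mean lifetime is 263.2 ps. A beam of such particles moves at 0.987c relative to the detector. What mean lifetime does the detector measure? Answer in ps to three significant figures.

γ = 1/√(1 − 0.987²) = 1/√0.02583 = 6.222
The rest-frame lifetime is the proper time; the lab measures the dilated interval Δt = γτ₀ = 6.222 × 263.2 ps.

Δt = 1640 ps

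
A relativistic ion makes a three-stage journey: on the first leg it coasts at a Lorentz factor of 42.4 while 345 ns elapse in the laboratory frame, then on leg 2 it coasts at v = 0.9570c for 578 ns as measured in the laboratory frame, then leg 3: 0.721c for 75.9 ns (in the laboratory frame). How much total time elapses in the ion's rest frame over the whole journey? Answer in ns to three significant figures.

τ = 228 ns

Leg 1: γ = 42.4; τ_1 = 345/42.40 = 8.137 ns.
Leg 2: γ = 1/√(1 − 0.9570²) = 1/√0.08415 = 3.447; τ_2 = 578/3.447 = 167.7 ns.
Leg 3: γ = 1/√(1 − 0.721²) = 1/√0.4802 = 1.443; τ_3 = 75.9/1.443 = 52.59 ns.
Total: 8.137 + 167.7 + 52.59 ns.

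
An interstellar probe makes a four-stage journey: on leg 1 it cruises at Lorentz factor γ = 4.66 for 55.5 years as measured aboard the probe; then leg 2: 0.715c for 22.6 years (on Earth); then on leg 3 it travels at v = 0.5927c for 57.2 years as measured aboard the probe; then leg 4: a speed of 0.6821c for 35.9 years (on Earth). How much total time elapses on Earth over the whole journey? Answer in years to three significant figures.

Δt = 388 years

Leg 1: γ = 4.66; Δt_1 = 4.660 × 55.5 = 258.6 years.
Leg 2: 22.6 years is already measured on Earth.
Leg 3: γ = 1/√(1 − 0.5927²) = 1/√0.6487 = 1.242; Δt_3 = 1.242 × 57.2 = 71.02 years.
Leg 4: 35.9 years is already measured on Earth.
Total: 258.6 + 22.60 + 71.02 + 35.90 years.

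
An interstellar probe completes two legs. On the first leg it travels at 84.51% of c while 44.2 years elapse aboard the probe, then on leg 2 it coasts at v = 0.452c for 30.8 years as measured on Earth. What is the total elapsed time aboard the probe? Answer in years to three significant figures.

τ = 71.7 years

Leg 1: 44.2 years is already measured aboard the probe.
Leg 2: γ = 1/√(1 − 0.452²) = 1/√0.7957 = 1.121; τ_2 = 30.8/1.121 = 27.47 years.
Total: 44.20 + 27.47 years.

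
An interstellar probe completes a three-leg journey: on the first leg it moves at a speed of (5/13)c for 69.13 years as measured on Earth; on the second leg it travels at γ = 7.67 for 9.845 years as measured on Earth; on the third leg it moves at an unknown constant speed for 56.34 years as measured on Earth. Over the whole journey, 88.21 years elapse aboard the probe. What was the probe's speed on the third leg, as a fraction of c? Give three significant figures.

Leg 1: γ = 1/√(1 − (5/13)²) = 13/12 ≈ 1.083; τ_1 = 69.13/1.083 = 63.81 years.
Leg 2: γ = 7.67; τ_2 = 9.845/7.670 = 1.284 years.
Leg 3: speed unknown; τ_3 = 56.34/γ_3.
Total proper time: 63.81 + 1.284 + τ_3 = 88.21, so τ_3 = 88.21 − 65.10 = 23.11 years.
γ_3 = 56.34/23.11 = 2.437; β = √(1 − 1/γ²) = √0.8317.

β = 0.912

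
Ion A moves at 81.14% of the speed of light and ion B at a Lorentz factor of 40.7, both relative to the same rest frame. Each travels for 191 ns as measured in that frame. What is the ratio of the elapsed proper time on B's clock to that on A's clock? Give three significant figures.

τ_B/τ_A = 0.0420

A: β = 0.8114; γ = 1/√(1 − 0.8114²) = 1/√0.3416 = 1.711. B: γ = 40.7.
τ_A/τ_B = γ_B/γ_A = 40.70/1.711 = 23.79, so τ_B/τ_A = 0.04204.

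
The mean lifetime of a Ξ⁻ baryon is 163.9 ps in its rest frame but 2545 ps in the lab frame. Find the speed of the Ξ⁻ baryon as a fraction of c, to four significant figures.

γ = Δt/τ₀ = 2545/163.9 = 15.53
β = √(1 − 1/γ²) = √(1 − 0.004147) = √0.9959

v = 0.9979c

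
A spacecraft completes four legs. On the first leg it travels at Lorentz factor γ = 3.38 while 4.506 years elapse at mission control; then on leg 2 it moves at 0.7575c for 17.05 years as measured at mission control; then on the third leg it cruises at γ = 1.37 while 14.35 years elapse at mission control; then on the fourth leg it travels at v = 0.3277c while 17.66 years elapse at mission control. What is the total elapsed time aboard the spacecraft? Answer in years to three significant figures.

Leg 1: γ = 3.38; τ_1 = 4.506/3.380 = 1.333 years.
Leg 2: γ = 1/√(1 − 0.7575²) = 1/√0.4262 = 1.532; τ_2 = 17.05/1.532 = 11.13 years.
Leg 3: γ = 1.37; τ_3 = 14.35/1.370 = 10.47 years.
Leg 4: γ = 1/√(1 − 0.3277²) = 1/√0.8926 = 1.058; τ_4 = 17.66/1.058 = 16.68 years.
Total: 1.333 + 11.13 + 10.47 + 16.68 years.

τ = 39.6 years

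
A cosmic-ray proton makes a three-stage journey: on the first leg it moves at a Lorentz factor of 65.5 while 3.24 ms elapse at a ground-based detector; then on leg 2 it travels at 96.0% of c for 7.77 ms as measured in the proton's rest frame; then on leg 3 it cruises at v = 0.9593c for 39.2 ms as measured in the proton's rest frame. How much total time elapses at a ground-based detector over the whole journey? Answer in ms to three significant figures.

Δt = 170 ms

Leg 1: 3.24 ms is already measured at a ground-based detector.
Leg 2: β = 0.960; γ = 1/√(1 − 0.960²) = 1/√0.07840 = 3.571; Δt_2 = 3.571 × 7.77 = 27.75 ms.
Leg 3: γ = 1/√(1 − 0.9593²) = 1/√0.07974 = 3.541; Δt_3 = 3.541 × 39.2 = 138.8 ms.
Total: 3.240 + 27.75 + 138.8 ms.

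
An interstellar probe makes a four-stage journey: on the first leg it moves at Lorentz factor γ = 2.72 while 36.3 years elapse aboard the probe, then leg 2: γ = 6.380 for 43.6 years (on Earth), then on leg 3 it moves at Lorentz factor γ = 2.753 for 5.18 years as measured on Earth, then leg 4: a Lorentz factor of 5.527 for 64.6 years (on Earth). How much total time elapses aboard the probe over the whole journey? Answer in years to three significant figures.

τ = 56.7 years

Leg 1: 36.3 years is already measured aboard the probe.
Leg 2: γ = 6.380; τ_2 = 43.6/6.380 = 6.834 years.
Leg 3: γ = 2.753; τ_3 = 5.18/2.753 = 1.882 years.
Leg 4: γ = 5.527; τ_4 = 64.6/5.527 = 11.69 years.
Total: 36.30 + 6.834 + 1.882 + 11.69 years.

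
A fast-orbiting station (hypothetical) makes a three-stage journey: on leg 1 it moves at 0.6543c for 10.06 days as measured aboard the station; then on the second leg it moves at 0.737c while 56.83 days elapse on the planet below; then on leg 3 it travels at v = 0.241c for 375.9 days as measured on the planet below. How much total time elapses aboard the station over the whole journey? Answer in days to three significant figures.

τ = 413 days

Leg 1: 10.06 days is already measured aboard the station.
Leg 2: γ = 1/√(1 − 0.737²) = 1/√0.4568 = 1.480; τ_2 = 56.83/1.480 = 38.41 days.
Leg 3: γ = 1/√(1 − 0.241²) = 1/√0.9419 = 1.030; τ_3 = 375.9/1.030 = 364.8 days.
Total: 10.06 + 38.41 + 364.8 days.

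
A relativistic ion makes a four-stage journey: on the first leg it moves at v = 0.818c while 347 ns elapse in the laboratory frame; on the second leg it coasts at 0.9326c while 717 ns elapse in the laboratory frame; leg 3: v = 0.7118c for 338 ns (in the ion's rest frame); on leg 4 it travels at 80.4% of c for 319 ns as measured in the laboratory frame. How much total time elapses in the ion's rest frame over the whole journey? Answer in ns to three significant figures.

τ = 986 ns

Leg 1: γ = 1/√(1 − 0.818²) = 1/√0.3309 = 1.738; τ_1 = 347/1.738 = 199.6 ns.
Leg 2: γ = 1/√(1 − 0.9326²) = 1/√0.1303 = 2.771; τ_2 = 717/2.771 = 258.8 ns.
Leg 3: 338 ns is already measured in the ion's rest frame.
Leg 4: β = 0.804; γ = 1/√(1 − 0.804²) = 1/√0.3536 = 1.682; τ_4 = 319/1.682 = 189.7 ns.
Total: 199.6 + 258.8 + 338.0 + 189.7 ns.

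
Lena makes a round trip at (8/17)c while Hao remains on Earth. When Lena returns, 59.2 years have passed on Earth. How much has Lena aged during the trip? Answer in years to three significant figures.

τ = 52.2 years

γ = 1/√(1 − (8/17)²) = 17/15 ≈ 1.133
Lena's clock measures proper time along the trip: τ = Δt/γ = 59.2/1.133 years.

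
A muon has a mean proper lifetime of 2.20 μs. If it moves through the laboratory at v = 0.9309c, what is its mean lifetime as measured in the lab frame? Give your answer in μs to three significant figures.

Δt = 6.02 μs

γ = 1/√(1 − 0.9309²) = 1/√0.1334 = 2.738
The rest-frame lifetime is the proper time; the lab measures the dilated interval Δt = γτ₀ = 2.738 × 2.20 μs.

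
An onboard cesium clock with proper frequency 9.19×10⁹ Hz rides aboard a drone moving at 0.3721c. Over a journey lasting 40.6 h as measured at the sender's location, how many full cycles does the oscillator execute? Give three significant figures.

γ = 1/√(1 − 0.3721²) = 1/√0.8615 = 1.077
The oscillator's own cycle count is N = f × τ where τ is the proper time aboard the drone. τ = Δt/γ = 40.6/1.077 = 37.68 h = 1.357×10⁵ s.
N = 9.19×10⁹ × 1.357×10⁵ = 1.247×10¹⁵.

N = 1.25×10¹⁵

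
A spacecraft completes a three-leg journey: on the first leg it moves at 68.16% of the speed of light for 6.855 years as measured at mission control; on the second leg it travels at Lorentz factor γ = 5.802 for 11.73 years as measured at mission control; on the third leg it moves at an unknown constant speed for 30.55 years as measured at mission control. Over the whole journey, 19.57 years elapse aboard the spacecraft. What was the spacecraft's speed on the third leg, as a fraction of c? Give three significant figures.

β = 0.912

Leg 1: β = 0.6816; γ = 1/√(1 − 0.6816²) = 1/√0.5354 = 1.367; τ_1 = 6.855/1.367 = 5.016 years.
Leg 2: γ = 5.802; τ_2 = 11.73/5.802 = 2.022 years.
Leg 3: speed unknown; τ_3 = 30.55/γ_3.
Total proper time: 5.016 + 2.022 + τ_3 = 19.57, so τ_3 = 19.57 − 7.038 = 12.53 years.
γ_3 = 30.55/12.53 = 2.438; β = √(1 − 1/γ²) = √0.8317.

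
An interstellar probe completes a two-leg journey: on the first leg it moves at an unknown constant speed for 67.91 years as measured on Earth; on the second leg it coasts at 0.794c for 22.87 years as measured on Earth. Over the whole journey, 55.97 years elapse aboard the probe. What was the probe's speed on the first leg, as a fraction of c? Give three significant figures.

Leg 1: speed unknown; τ_1 = 67.91/γ_1.
Leg 2: γ = 1/√(1 − 0.794²) = 1/√0.3696 = 1.645; τ_2 = 22.87/1.645 = 13.90 years.
Total proper time: τ_1 + 13.90 = 55.97, so τ_1 = 55.97 − 13.90 = 42.07 years.
γ_1 = 67.91/42.07 = 1.614; β = √(1 − 1/γ²) = √0.6163.

β = 0.785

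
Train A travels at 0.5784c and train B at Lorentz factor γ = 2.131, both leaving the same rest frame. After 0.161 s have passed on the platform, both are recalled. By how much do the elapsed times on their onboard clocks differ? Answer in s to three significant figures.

|τ_A − τ_B| = 0.0558 s

A: γ = 1/√(1 − 0.5784²) = 1/√0.6655 = 1.226; τ_A = 0.161/1.226 = 0.1313 s.
B: γ = 2.131; τ_B = 0.161/2.131 = 0.07555 s.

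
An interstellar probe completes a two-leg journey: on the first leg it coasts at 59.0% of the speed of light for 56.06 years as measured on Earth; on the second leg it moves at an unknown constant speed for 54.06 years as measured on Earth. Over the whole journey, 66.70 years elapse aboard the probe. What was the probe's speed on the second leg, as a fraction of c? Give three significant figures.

Leg 1: β = 0.590; γ = 1/√(1 − 0.590²) = 1/√0.6519 = 1.239; τ_1 = 56.06/1.239 = 45.26 years.
Leg 2: speed unknown; τ_2 = 54.06/γ_2.
Total proper time: 45.26 + τ_2 = 66.70, so τ_2 = 66.70 − 45.26 = 21.44 years.
γ_2 = 54.06/21.44 = 2.522; β = √(1 − 1/γ²) = √0.8428.

β = 0.918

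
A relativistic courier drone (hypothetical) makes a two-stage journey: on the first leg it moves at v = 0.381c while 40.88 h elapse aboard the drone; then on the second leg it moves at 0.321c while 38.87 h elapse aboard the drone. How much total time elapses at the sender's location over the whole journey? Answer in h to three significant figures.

Δt = 85.3 h

Leg 1: γ = 1/√(1 − 0.381²) = 1/√0.8548 = 1.082; Δt_1 = 1.082 × 40.88 = 44.21 h.
Leg 2: γ = 1/√(1 − 0.321²) = 1/√0.8970 = 1.056; Δt_2 = 1.056 × 38.87 = 41.04 h.
Total: 44.21 + 41.04 h.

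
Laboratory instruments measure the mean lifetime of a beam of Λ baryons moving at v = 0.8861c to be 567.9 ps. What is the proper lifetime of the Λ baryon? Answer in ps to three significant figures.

γ = 1/√(1 − 0.8861²) = 1/√0.2148 = 2.158
The lab-frame lifetime is the dilated interval; the proper lifetime is τ₀ = Δt/γ = 567.9/2.158 ps.

τ₀ = 263 ps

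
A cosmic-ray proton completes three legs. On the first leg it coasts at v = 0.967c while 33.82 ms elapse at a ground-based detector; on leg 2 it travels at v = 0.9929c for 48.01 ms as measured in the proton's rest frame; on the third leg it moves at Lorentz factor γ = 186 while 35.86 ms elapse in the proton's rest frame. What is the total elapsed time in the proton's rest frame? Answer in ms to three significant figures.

τ = 92.5 ms

Leg 1: γ = 1/√(1 − 0.967²) = 1/√0.06491 = 3.925; τ_1 = 33.82/3.925 = 8.617 ms.
Leg 2: 48.01 ms is already measured in the proton's rest frame.
Leg 3: 35.86 ms is already measured in the proton's rest frame.
Total: 8.617 + 48.01 + 35.86 ms.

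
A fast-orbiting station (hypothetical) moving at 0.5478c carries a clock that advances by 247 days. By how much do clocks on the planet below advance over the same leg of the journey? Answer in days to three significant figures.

γ = 1/√(1 − 0.5478²) = 1/√0.6999 = 1.195
The interval measured aboard the station is the proper time (both events occur at the same place in that frame); the lab-frame interval is Δt = γτ = 1.195 × 247 days.

Δt = 295 days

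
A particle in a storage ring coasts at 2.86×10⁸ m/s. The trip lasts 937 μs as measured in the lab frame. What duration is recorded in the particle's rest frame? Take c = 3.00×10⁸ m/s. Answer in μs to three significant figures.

β = 2.86×10⁸/3.00×10⁸ = 0.9533; γ = 1/√(1 − 0.9533²) = 3.312
The interval measured in the lab frame is the dilated one; the clock in the particle's rest frame measures the proper time τ = Δt/γ = 937/3.312 μs.

τ = 283 μs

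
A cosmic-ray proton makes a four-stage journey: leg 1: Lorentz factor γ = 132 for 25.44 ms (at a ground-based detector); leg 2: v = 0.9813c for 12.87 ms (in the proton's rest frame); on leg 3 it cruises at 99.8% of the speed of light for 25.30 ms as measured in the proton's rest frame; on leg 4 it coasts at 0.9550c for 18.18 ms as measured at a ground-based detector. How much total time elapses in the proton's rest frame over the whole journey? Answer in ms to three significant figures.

Leg 1: γ = 132; τ_1 = 25.44/132.0 = 0.1927 ms.
Leg 2: 12.87 ms is already measured in the proton's rest frame.
Leg 3: 25.30 ms is already measured in the proton's rest frame.
Leg 4: γ = 1/√(1 − 0.9550²) = 1/√0.08798 = 3.371; τ_4 = 18.18/3.371 = 5.392 ms.
Total: 0.1927 + 12.87 + 25.30 + 5.392 ms.

τ = 43.8 ms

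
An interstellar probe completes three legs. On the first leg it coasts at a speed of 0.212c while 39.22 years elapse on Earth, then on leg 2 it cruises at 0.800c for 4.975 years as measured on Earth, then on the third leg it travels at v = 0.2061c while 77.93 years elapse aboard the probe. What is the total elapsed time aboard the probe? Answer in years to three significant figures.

Leg 1: γ = 1/√(1 − 0.212²) = 1/√0.9551 = 1.023; τ_1 = 39.22/1.023 = 38.33 years.
Leg 2: γ = 1/√(1 − 0.800²) = 5/3 ≈ 1.667; τ_2 = 4.975/1.667 = 2.985 years.
Leg 3: 77.93 years is already measured aboard the probe.
Total: 38.33 + 2.985 + 77.93 years.

τ = 119 years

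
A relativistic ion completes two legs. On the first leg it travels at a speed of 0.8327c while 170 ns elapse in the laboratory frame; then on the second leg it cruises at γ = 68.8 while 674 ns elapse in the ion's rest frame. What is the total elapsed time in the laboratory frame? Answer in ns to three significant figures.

Δt = 4.65×10⁴ ns

Leg 1: 170 ns is already measured in the laboratory frame.
Leg 2: γ = 68.8; Δt_2 = 68.80 × 674 = 4.637×10⁴ ns.
Total: 170.0 + 4.637×10⁴ ns.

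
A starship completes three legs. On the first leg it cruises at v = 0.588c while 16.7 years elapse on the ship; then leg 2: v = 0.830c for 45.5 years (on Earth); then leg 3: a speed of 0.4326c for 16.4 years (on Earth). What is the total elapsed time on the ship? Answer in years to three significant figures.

Leg 1: 16.7 years is already measured on the ship.
Leg 2: γ = 1/√(1 − 0.830²) = 1/√0.3111 = 1.793; τ_2 = 45.5/1.793 = 25.38 years.
Leg 3: γ = 1/√(1 − 0.4326²) = 1/√0.8129 = 1.109; τ_3 = 16.4/1.109 = 14.79 years.
Total: 16.70 + 25.38 + 14.79 years.

τ = 56.9 years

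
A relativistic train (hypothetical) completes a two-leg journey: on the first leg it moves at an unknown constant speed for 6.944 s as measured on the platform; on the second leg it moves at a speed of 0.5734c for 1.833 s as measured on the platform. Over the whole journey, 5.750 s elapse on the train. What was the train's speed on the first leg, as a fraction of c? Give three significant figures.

Leg 1: speed unknown; τ_1 = 6.944/γ_1.
Leg 2: γ = 1/√(1 − 0.5734²) = 1/√0.6712 = 1.221; τ_2 = 1.833/1.221 = 1.502 s.
Total proper time: τ_1 + 1.502 = 5.750, so τ_1 = 5.750 − 1.502 = 4.248 s.
γ_1 = 6.944/4.248 = 1.635; β = √(1 − 1/γ²) = √0.6257.

β = 0.791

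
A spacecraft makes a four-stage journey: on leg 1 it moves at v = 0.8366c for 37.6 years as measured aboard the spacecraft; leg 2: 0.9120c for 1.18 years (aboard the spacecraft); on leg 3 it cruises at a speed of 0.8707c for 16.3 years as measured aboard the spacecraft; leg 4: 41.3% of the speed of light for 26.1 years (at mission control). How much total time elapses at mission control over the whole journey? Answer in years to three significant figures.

Leg 1: γ = 1/√(1 − 0.8366²) = 1/√0.3001 = 1.825; Δt_1 = 1.825 × 37.6 = 68.64 years.
Leg 2: γ = 1/√(1 − 0.9120²) = 1/√0.1683 = 2.438; Δt_2 = 2.438 × 1.18 = 2.877 years.
Leg 3: γ = 1/√(1 − 0.8707²) = 1/√0.2419 = 2.033; Δt_3 = 2.033 × 16.3 = 33.14 years.
Leg 4: 26.1 years is already measured at mission control.
Total: 68.64 + 2.877 + 33.14 + 26.10 years.

Δt = 131 years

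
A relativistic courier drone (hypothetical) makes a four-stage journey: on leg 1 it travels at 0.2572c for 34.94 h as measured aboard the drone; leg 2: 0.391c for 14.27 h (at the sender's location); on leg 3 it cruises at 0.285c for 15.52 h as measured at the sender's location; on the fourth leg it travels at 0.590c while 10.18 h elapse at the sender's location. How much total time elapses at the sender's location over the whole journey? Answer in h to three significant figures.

Δt = 76.1 h

Leg 1: γ = 1/√(1 − 0.2572²) = 1/√0.9338 = 1.035; Δt_1 = 1.035 × 34.94 = 36.16 h.
Leg 2: 14.27 h is already measured at the sender's location.
Leg 3: 15.52 h is already measured at the sender's location.
Leg 4: 10.18 h is already measured at the sender's location.
Total: 36.16 + 14.27 + 15.52 + 10.18 h.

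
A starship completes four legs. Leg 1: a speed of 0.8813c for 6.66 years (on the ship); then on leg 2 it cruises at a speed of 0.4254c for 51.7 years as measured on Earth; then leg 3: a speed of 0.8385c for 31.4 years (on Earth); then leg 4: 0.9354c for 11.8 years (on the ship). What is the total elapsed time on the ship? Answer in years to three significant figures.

τ = 82.4 years

Leg 1: 6.66 years is already measured on the ship.
Leg 2: γ = 1/√(1 − 0.4254²) = 1/√0.8190 = 1.105; τ_2 = 51.7/1.105 = 46.79 years.
Leg 3: γ = 1/√(1 − 0.8385²) = 1/√0.2969 = 1.835; τ_3 = 31.4/1.835 = 17.11 years.
Leg 4: 11.8 years is already measured on the ship.
Total: 6.660 + 46.79 + 17.11 + 11.80 years.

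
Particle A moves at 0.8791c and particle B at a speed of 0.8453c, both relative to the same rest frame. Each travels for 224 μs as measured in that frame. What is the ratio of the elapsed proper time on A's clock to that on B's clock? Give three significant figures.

τ_A/τ_B = 0.892

A: γ = 1/√(1 − 0.8791²) = 1/√0.2272 = 2.098. B: γ = 1/√(1 − 0.8453²) = 1/√0.2855 = 1.872.
τ_A/τ_B = γ_B/γ_A = 1.872/2.098 = 0.8921, so τ_A/τ_B = 0.8921.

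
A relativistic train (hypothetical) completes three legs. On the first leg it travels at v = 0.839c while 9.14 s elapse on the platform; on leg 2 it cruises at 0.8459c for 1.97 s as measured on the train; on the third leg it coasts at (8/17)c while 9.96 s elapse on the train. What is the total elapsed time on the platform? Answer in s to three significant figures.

Leg 1: 9.14 s is already measured on the platform.
Leg 2: γ = 1/√(1 − 0.8459²) = 1/√0.2845 = 1.875; Δt_2 = 1.875 × 1.97 = 3.694 s.
Leg 3: γ = 1/√(1 − (8/17)²) = 17/15 ≈ 1.133; Δt_3 = 1.133 × 9.96 = 11.29 s.
Total: 9.140 + 3.694 + 11.29 s.

Δt = 24.1 s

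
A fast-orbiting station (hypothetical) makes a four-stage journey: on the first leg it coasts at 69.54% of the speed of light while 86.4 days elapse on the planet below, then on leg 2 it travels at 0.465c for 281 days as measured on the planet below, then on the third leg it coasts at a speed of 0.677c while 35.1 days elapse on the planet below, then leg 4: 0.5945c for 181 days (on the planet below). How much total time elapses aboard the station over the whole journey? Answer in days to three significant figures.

τ = 482 days

Leg 1: β = 0.6954; γ = 1/√(1 − 0.6954²) = 1/√0.5164 = 1.392; τ_1 = 86.4/1.392 = 62.09 days.
Leg 2: γ = 1/√(1 − 0.465²) = 1/√0.7838 = 1.130; τ_2 = 281/1.130 = 248.8 days.
Leg 3: γ = 1/√(1 − 0.677²) = 1/√0.5417 = 1.359; τ_3 = 35.1/1.359 = 25.83 days.
Leg 4: γ = 1/√(1 − 0.5945²) = 1/√0.6466 = 1.244; τ_4 = 181/1.244 = 145.5 days.
Total: 62.09 + 248.8 + 25.83 + 145.5 days.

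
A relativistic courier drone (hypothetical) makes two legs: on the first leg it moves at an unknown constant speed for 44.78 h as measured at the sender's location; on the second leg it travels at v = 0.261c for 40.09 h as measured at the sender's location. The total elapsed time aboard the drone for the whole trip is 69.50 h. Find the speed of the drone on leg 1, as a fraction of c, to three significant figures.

Leg 1: speed unknown; τ_1 = 44.78/γ_1.
Leg 2: γ = 1/√(1 − 0.261²) = 1/√0.9319 = 1.036; τ_2 = 40.09/1.036 = 38.70 h.
Total proper time: τ_1 + 38.70 = 69.50, so τ_1 = 69.50 − 38.70 = 30.80 h.
γ_1 = 44.78/30.80 = 1.454; β = √(1 − 1/γ²) = √0.5269.

β = 0.726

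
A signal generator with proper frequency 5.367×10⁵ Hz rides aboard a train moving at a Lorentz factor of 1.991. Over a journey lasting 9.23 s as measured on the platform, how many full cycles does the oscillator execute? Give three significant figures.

N = 2.49×10⁶

γ = 1.991
The oscillator's own cycle count is N = f × τ where τ is the proper time on the train. τ = Δt/γ = 9.23/1.991 = 4.636 s = 4.636×10⁰ s.
N = 5.367×10⁵ × 4.636×10⁰ = 2.488×10⁶.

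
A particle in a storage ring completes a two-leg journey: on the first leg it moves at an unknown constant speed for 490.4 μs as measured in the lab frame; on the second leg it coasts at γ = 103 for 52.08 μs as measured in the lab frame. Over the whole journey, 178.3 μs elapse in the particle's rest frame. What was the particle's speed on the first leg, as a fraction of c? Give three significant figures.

Leg 1: speed unknown; τ_1 = 490.4/γ_1.
Leg 2: γ = 103; τ_2 = 52.08/103.0 = 0.5056 μs.
Total proper time: τ_1 + 0.5056 = 178.3, so τ_1 = 178.3 − 0.5056 = 177.8 μs.
γ_1 = 490.4/177.8 = 2.758; β = √(1 − 1/γ²) = √0.8686.

β = 0.932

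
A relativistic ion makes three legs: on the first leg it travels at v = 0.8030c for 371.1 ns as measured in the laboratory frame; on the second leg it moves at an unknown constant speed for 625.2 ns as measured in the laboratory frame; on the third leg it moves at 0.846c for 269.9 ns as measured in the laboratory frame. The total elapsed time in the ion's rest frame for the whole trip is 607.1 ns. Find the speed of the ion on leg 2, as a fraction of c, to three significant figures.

β = 0.922

Leg 1: γ = 1/√(1 − 0.8030²) = 1/√0.3552 = 1.678; τ_1 = 371.1/1.678 = 221.2 ns.
Leg 2: speed unknown; τ_2 = 625.2/γ_2.
Leg 3: γ = 1/√(1 − 0.846²) = 1/√0.2843 = 1.876; τ_3 = 269.9/1.876 = 143.9 ns.
Total proper time: 221.2 + τ_2 + 143.9 = 607.1, so τ_2 = 607.1 − 365.1 = 242.0 ns.
γ_2 = 625.2/242.0 = 2.583; β = √(1 − 1/γ²) = √0.8501.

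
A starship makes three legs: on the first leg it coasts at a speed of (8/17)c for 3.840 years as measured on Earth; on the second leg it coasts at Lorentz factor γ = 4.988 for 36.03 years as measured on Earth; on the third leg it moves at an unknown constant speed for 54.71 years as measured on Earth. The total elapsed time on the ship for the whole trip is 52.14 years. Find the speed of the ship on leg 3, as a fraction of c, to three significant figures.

β = 0.651

Leg 1: γ = 1/√(1 − (8/17)²) = 17/15 ≈ 1.133; τ_1 = 3.840/1.133 = 3.388 years.
Leg 2: γ = 4.988; τ_2 = 36.03/4.988 = 7.223 years.
Leg 3: speed unknown; τ_3 = 54.71/γ_3.
Total proper time: 3.388 + 7.223 + τ_3 = 52.14, so τ_3 = 52.14 − 10.61 = 41.53 years.
γ_3 = 54.71/41.53 = 1.317; β = √(1 − 1/γ²) = √0.4238.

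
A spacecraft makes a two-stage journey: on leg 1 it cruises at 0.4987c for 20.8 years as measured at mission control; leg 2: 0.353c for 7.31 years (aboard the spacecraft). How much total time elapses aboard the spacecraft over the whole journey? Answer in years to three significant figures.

Leg 1: γ = 1/√(1 − 0.4987²) = 1/√0.7513 = 1.154; τ_1 = 20.8/1.154 = 18.03 years.
Leg 2: 7.31 years is already measured aboard the spacecraft.
Total: 18.03 + 7.310 years.

τ = 25.3 years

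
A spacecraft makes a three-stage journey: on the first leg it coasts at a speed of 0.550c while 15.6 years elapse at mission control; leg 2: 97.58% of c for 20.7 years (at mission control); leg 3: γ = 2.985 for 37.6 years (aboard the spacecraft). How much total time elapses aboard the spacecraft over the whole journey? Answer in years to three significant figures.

τ = 55.2 years

Leg 1: γ = 1/√(1 − 0.550²) = 1/√0.6975 = 1.197; τ_1 = 15.6/1.197 = 13.03 years.
Leg 2: β = 0.9758; γ = 1/√(1 − 0.9758²) = 1/√0.04781 = 4.573; τ_2 = 20.7/4.573 = 4.526 years.
Leg 3: 37.6 years is already measured aboard the spacecraft.
Total: 13.03 + 4.526 + 37.60 years.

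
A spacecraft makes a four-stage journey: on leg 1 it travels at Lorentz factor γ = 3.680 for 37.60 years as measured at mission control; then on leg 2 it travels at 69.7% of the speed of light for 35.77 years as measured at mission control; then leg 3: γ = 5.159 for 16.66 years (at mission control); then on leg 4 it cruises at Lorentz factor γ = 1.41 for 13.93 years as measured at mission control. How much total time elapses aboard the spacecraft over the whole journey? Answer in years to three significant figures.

τ = 49.0 years

Leg 1: γ = 3.680; τ_1 = 37.60/3.680 = 10.22 years.
Leg 2: β = 0.697; γ = 1/√(1 − 0.697²) = 1/√0.5142 = 1.395; τ_2 = 35.77/1.395 = 25.65 years.
Leg 3: γ = 5.159; τ_3 = 16.66/5.159 = 3.229 years.
Leg 4: γ = 1.41; τ_4 = 13.93/1.410 = 9.879 years.
Total: 10.22 + 25.65 + 3.229 + 9.879 years.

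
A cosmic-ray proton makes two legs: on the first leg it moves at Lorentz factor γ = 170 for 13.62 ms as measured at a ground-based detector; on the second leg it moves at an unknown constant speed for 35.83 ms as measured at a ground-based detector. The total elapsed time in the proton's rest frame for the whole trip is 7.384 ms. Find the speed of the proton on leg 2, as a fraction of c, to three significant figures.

β = 0.979

Leg 1: γ = 170; τ_1 = 13.62/170.0 = 0.08012 ms.
Leg 2: speed unknown; τ_2 = 35.83/γ_2.
Total proper time: 0.08012 + τ_2 = 7.384, so τ_2 = 7.384 − 0.08012 = 7.304 ms.
γ_2 = 35.83/7.304 = 4.906; β = √(1 − 1/γ²) = √0.9584.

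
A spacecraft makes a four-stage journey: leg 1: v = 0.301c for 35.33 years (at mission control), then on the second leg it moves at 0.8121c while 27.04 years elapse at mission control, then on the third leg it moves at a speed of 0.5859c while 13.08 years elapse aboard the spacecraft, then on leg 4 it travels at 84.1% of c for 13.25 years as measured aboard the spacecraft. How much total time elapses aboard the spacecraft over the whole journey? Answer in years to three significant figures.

Leg 1: γ = 1/√(1 − 0.301²) = 1/√0.9094 = 1.049; τ_1 = 35.33/1.049 = 33.69 years.
Leg 2: γ = 1/√(1 − 0.8121²) = 1/√0.3405 = 1.714; τ_2 = 27.04/1.714 = 15.78 years.
Leg 3: 13.08 years is already measured aboard the spacecraft.
Leg 4: 13.25 years is already measured aboard the spacecraft.
Total: 33.69 + 15.78 + 13.08 + 13.25 years.

τ = 75.8 years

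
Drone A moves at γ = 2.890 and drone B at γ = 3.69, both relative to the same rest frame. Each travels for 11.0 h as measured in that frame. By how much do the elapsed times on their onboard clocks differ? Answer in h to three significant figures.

A: γ = 2.890; τ_A = 11.0/2.890 = 3.806 h.
B: γ = 3.69; τ_B = 11.0/3.690 = 2.981 h.

|τ_A − τ_B| = 0.825 h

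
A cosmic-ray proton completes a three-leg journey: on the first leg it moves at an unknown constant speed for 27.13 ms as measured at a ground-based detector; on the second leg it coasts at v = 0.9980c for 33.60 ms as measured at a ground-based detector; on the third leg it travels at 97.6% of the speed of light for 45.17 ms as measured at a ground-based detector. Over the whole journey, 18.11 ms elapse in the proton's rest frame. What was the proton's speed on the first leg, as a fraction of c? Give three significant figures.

Leg 1: speed unknown; τ_1 = 27.13/γ_1.
Leg 2: γ = 1/√(1 − 0.9980²) = 1/√0.003996 = 15.82; τ_2 = 33.60/15.82 = 2.124 ms.
Leg 3: β = 0.976; γ = 1/√(1 − 0.976²) = 1/√0.04742 = 4.592; τ_3 = 45.17/4.592 = 9.837 ms.
Total proper time: τ_1 + 2.124 + 9.837 = 18.11, so τ_1 = 18.11 − 11.96 = 6.149 ms.
γ_1 = 27.13/6.149 = 4.412; β = √(1 − 1/γ²) = √0.9486.

β = 0.974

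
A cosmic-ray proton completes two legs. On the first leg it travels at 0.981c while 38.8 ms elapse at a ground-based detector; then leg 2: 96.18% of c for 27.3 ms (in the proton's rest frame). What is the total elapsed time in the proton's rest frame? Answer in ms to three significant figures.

Leg 1: γ = 1/√(1 − 0.981²) = 1/√0.03764 = 5.154; τ_1 = 38.8/5.154 = 7.527 ms.
Leg 2: 27.3 ms is already measured in the proton's rest frame.
Total: 7.527 + 27.30 ms.

τ = 34.8 ms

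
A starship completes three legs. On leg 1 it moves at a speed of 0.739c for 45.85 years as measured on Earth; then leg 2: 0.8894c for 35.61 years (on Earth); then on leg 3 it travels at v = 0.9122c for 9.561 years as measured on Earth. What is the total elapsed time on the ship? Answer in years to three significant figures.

τ = 51.1 years

Leg 1: γ = 1/√(1 − 0.739²) = 1/√0.4539 = 1.484; τ_1 = 45.85/1.484 = 30.89 years.
Leg 2: γ = 1/√(1 − 0.8894²) = 1/√0.2090 = 2.188; τ_2 = 35.61/2.188 = 16.28 years.
Leg 3: γ = 1/√(1 − 0.9122²) = 1/√0.1679 = 2.441; τ_3 = 9.561/2.441 = 3.918 years.
Total: 30.89 + 16.28 + 3.918 years.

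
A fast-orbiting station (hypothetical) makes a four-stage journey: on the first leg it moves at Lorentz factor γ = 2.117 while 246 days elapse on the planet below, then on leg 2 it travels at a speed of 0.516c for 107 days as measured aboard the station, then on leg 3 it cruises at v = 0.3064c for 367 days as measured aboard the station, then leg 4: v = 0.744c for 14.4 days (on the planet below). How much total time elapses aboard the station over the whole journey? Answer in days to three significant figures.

Leg 1: γ = 2.117; τ_1 = 246/2.117 = 116.2 days.
Leg 2: 107 days is already measured aboard the station.
Leg 3: 367 days is already measured aboard the station.
Leg 4: γ = 1/√(1 − 0.744²) = 1/√0.4465 = 1.497; τ_4 = 14.4/1.497 = 9.622 days.
Total: 116.2 + 107.0 + 367.0 + 9.622 days.

τ = 600 days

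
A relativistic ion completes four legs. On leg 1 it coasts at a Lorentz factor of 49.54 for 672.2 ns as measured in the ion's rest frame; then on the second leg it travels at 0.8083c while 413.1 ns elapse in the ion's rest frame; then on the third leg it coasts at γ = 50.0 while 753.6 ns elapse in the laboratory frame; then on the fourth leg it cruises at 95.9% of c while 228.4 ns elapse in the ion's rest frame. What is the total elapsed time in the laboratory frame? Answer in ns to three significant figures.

Leg 1: γ = 49.54; Δt_1 = 49.54 × 672.2 = 3.330×10⁴ ns.
Leg 2: γ = 1/√(1 − 0.8083²) = 1/√0.3467 = 1.698; Δt_2 = 1.698 × 413.1 = 701.6 ns.
Leg 3: 753.6 ns is already measured in the laboratory frame.
Leg 4: β = 0.959; γ = 1/√(1 − 0.959²) = 1/√0.08032 = 3.529; Δt_4 = 3.529 × 228.4 = 805.9 ns.
Total: 3.330×10⁴ + 701.6 + 753.6 + 805.9 ns.

Δt = 3.56×10⁴ ns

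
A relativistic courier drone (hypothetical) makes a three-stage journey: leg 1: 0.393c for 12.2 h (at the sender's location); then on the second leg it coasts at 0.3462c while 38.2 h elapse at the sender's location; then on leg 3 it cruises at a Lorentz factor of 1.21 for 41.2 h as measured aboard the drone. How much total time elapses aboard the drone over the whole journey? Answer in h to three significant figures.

τ = 88.3 h

Leg 1: γ = 1/√(1 − 0.393²) = 1/√0.8456 = 1.088; τ_1 = 12.2/1.088 = 11.22 h.
Leg 2: γ = 1/√(1 − 0.3462²) = 1/√0.8801 = 1.066; τ_2 = 38.2/1.066 = 35.84 h.
Leg 3: 41.2 h is already measured aboard the drone.
Total: 11.22 + 35.84 + 41.20 h.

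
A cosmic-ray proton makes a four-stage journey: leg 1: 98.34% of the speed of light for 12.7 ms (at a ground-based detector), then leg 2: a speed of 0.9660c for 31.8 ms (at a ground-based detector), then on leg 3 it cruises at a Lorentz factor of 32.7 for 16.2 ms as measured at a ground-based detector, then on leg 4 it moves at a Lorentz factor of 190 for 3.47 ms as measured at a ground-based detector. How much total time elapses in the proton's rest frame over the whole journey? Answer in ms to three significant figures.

τ = 11.0 ms

Leg 1: β = 0.9834; γ = 1/√(1 − 0.9834²) = 1/√0.03292 = 5.511; τ_1 = 12.7/5.511 = 2.304 ms.
Leg 2: γ = 1/√(1 − 0.9660²) = 1/√0.06684 = 3.868; τ_2 = 31.8/3.868 = 8.222 ms.
Leg 3: γ = 32.7; τ_3 = 16.2/32.70 = 0.4954 ms.
Leg 4: γ = 190; τ_4 = 3.47/190.0 = 0.01826 ms.
Total: 2.304 + 8.222 + 0.4954 + 0.01826 ms.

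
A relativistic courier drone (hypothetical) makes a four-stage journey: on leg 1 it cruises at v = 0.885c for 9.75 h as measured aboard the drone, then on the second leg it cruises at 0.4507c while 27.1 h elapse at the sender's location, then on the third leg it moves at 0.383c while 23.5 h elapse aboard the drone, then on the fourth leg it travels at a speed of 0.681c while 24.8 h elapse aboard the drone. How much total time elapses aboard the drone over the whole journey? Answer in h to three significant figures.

τ = 82.2 h

Leg 1: 9.75 h is already measured aboard the drone.
Leg 2: γ = 1/√(1 − 0.4507²) = 1/√0.7969 = 1.120; τ_2 = 27.1/1.120 = 24.19 h.
Leg 3: 23.5 h is already measured aboard the drone.
Leg 4: 24.8 h is already measured aboard the drone.
Total: 9.750 + 24.19 + 23.50 + 24.80 h.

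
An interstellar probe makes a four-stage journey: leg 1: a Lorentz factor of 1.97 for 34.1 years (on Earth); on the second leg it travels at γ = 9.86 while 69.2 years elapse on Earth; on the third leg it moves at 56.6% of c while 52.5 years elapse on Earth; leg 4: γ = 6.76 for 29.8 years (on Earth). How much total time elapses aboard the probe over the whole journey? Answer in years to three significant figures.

Leg 1: γ = 1.97; τ_1 = 34.1/1.970 = 17.31 years.
Leg 2: γ = 9.86; τ_2 = 69.2/9.860 = 7.018 years.
Leg 3: β = 0.566; γ = 1/√(1 − 0.566²) = 1/√0.6796 = 1.213; τ_3 = 52.5/1.213 = 43.28 years.
Leg 4: γ = 6.76; τ_4 = 29.8/6.760 = 4.408 years.
Total: 17.31 + 7.018 + 43.28 + 4.408 years.

τ = 72.0 years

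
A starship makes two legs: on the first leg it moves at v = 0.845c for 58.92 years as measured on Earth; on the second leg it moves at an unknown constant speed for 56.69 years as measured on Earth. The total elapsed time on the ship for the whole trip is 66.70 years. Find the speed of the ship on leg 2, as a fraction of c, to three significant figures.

β = 0.784

Leg 1: γ = 1/√(1 − 0.845²) = 1/√0.2860 = 1.870; τ_1 = 58.92/1.870 = 31.51 years.
Leg 2: speed unknown; τ_2 = 56.69/γ_2.
Total proper time: 31.51 + τ_2 = 66.70, so τ_2 = 66.70 − 31.51 = 35.19 years.
γ_2 = 56.69/35.19 = 1.611; β = √(1 − 1/γ²) = √0.6146.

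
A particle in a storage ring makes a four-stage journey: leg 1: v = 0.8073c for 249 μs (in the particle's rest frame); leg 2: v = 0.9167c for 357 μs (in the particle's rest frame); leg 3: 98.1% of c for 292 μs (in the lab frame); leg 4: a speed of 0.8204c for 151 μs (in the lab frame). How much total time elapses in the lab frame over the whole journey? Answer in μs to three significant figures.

Δt = 1760 μs

Leg 1: γ = 1/√(1 − 0.8073²) = 1/√0.3483 = 1.695; Δt_1 = 1.695 × 249 = 421.9 μs.
Leg 2: γ = 1/√(1 − 0.9167²) = 1/√0.1597 = 2.503; Δt_2 = 2.503 × 357 = 893.4 μs.
Leg 3: 292 μs is already measured in the lab frame.
Leg 4: 151 μs is already measured in the lab frame.
Total: 421.9 + 893.4 + 292.0 + 151.0 μs.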